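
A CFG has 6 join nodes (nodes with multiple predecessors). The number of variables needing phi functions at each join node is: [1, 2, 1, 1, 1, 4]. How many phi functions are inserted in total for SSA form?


Total phi functions = sum of phi functions at each join node
= 1 + 2 + 1 + 1 + 1 + 4 = 10

10


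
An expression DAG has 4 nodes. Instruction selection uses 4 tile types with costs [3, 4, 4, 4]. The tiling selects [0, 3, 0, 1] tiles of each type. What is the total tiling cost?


Total cost = sum(count_i * cost_i)
= 0*3 + 3*4 + 0*4 + 1*4
= 16

16


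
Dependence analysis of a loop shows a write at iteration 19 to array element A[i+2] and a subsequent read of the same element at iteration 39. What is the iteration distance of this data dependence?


Distance = read iteration - write iteration
= 39 - 19 = 20

20


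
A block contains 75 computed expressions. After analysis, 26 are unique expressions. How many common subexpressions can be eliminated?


CSE count = total expressions - unique expressions
= 75 - 26 = 49

49


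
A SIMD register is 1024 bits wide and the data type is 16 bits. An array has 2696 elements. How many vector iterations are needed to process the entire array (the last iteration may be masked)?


Width = 1024 / 16 = 64 elements per vector op
Iterations = ceil(2696 / 64) = 43

43


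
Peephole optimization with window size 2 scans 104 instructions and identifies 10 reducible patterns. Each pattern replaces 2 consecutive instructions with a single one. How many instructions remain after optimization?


Each match removes 1 instructions.
Total removed = 10 * 1 = 10
Remaining = 104 - 10 = 94

94


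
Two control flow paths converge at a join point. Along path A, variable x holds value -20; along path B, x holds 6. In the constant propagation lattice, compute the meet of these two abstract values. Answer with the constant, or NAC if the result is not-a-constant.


Meet operation: if both paths give the same constant, result is that constant; if they differ, result is NAC (not-a-constant).
Path A: -20, Path B: 6 -> differ
Result: not-a-constant -> NAC

NAC


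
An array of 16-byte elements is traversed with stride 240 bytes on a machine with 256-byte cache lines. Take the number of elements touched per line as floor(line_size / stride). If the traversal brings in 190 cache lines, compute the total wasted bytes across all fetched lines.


Elements per line = floor(256 / 240) = 1
Bytes used per line = 1 * 16 = 16
Wasted per line = 256 - 16 = 240
Total wasted = 240 * 190 = 45600

45600


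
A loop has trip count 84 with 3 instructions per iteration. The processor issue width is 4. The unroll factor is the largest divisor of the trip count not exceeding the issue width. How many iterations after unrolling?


Largest divisor of 84 <= 4 is 4
New iterations = 84 / 4 = 21

21


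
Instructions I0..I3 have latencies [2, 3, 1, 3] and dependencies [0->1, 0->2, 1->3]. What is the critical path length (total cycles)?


Compute longest path through dependency graph: dist(Ik) = max over predecessors of dist + latency(Ik).
dist(I0) = latency 2 = 2
dist(I1) = dist(I0) + 3 = 2 + 3 = 5
dist(I2) = dist(I0) + 1 = 2 + 1 = 3
dist(I3) = dist(I1) + 3 = 5 + 3 = 8
Critical path = max dist = 8

8


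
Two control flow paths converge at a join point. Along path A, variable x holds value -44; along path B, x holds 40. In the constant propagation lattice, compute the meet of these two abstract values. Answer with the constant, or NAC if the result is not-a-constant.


Meet operation: if both paths give the same constant, result is that constant; if they differ, result is NAC (not-a-constant).
Path A: -44, Path B: 40 -> differ
Result: not-a-constant -> NAC

NAC


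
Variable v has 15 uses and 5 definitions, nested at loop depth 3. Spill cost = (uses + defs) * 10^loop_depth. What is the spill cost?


uses + defs = 15 + 5 = 20
10^3 = 1000
Spill cost = 20 * 1000 = 20000

20000


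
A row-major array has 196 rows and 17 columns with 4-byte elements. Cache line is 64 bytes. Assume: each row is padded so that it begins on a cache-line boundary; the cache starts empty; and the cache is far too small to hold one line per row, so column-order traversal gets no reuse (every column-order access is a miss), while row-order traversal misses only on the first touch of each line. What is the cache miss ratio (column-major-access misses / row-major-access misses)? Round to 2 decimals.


Each row occupies 17 * 4 = 68 bytes and starts on a line boundary, so it spans ceil(68 / 64) = 2 cache lines.
Row-major traversal misses (one per line touched): 196 * ceil(17 * 4 / 64) = 392
Column-major traversal misses (no reuse, every access misses): 196 * 17 = 3332
Ratio = 3332 / 392 = 8.5

8.5


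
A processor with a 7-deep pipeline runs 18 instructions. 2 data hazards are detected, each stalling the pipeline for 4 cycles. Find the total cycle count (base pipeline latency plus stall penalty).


Base cycles = 7 + 18 - 1 = 24
Total stalls = 2 * 4 = 8
Total = 24 + 8 = 32

32


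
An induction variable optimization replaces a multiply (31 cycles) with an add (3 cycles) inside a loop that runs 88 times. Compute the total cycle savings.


Per-iteration saving = 31 - 3 = 28
Total saved = 88 * 28 = 2464

2464


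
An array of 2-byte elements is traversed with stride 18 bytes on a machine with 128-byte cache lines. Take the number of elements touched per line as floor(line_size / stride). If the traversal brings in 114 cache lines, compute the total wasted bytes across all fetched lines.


Elements per line = floor(128 / 18) = 7
Bytes used per line = 7 * 2 = 14
Wasted per line = 128 - 14 = 114
Total wasted = 114 * 114 = 12996

12996


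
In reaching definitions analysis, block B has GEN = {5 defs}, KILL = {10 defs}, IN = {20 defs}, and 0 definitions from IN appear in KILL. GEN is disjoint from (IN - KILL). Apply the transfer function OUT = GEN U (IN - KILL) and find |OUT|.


IN - KILL: 20 - 0 = 20 surviving definitions
OUT = GEN + surviving = 5 + 20 = 25

25


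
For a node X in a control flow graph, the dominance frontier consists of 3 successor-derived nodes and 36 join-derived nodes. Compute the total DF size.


DF(X) = direct successor contributions + join point contributions
= 3 + 36 = 39

39


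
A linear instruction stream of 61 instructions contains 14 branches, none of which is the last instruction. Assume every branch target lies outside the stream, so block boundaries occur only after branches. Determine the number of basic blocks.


With no in-sequence branch targets, the leaders are the first instruction plus the instruction after each branch.
Number of basic blocks = branches + 1
= 14 + 1 = 15

15


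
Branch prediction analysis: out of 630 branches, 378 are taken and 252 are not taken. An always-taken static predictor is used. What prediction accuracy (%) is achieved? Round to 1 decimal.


Predictor: always-taken
Correct predictions = 378
Accuracy = 378 / 630 * 100 = 60.0%

60.0


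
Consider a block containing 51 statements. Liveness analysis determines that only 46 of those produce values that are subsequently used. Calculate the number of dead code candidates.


Dead code = total statements - live definitions
= 51 - 46 = 5

5


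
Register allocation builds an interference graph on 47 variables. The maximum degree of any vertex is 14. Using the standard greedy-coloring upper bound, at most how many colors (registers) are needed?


Greedy coloring never needs more than (max_degree + 1) colors: when coloring a vertex, at most max_degree neighbors are already colored.
Upper bound = 14 + 1 = 15

15


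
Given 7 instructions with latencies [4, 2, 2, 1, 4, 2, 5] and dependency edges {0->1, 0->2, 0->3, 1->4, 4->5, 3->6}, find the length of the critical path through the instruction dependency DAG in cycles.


Compute longest path through dependency graph: dist(Ik) = max over predecessors of dist + latency(Ik).
dist(I0) = latency 4 = 4
dist(I1) = dist(I0) + 2 = 4 + 2 = 6
dist(I2) = dist(I0) + 2 = 4 + 2 = 6
dist(I3) = dist(I0) + 1 = 4 + 1 = 5
dist(I4) = dist(I1) + 4 = 6 + 4 = 10
dist(I5) = dist(I4) + 2 = 10 + 2 = 12
dist(I6) = dist(I3) + 5 = 5 + 5 = 10
Critical path = max dist = 12

12


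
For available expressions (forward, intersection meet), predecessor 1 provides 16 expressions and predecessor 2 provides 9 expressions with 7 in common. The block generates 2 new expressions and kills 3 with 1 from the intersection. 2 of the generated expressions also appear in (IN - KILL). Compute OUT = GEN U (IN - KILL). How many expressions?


IN = intersection of predecessors = 7
IN - KILL = 7 - 1 = 6
|OUT| = |GEN| + |IN - KILL| - |GEN ∩ (IN - KILL)| = 2 + 6 - 2 = 6

6


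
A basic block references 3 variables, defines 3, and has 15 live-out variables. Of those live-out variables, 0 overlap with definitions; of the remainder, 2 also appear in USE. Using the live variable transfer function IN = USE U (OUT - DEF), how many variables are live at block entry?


OUT - DEF: 15 - 0 = 15
|IN| = |USE| + |OUT - DEF| - |USE ∩ (OUT - DEF)| = 3 + 15 - 2 = 16

16


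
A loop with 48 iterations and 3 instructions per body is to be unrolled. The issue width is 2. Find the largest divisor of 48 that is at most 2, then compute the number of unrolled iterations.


Largest divisor of 48 <= 2 is 2
New iterations = 48 / 2 = 24

24


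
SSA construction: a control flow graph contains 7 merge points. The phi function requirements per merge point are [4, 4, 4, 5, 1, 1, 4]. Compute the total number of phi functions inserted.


Total phi functions = sum of phi functions at each join node
= 4 + 4 + 4 + 5 + 1 + 1 + 4 = 23

23


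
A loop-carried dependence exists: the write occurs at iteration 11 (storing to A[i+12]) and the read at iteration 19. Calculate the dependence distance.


Distance = read iteration - write iteration
= 19 - 11 = 8

8


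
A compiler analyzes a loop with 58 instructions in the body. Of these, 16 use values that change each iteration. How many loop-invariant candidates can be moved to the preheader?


Invariant candidates = total - loop-dependent
= 58 - 16 = 42

42


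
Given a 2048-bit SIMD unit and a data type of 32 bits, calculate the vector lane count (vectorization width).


Width = SIMD bits / data type bits
= 2048 / 32 = 64

64


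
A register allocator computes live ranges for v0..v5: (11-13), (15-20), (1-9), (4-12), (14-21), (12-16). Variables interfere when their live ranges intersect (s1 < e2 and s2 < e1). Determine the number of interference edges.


Check all pairs for overlapping intervals.
Two intervals (s1,e1) and (s2,e2) overlap if s1 < e2 and s2 < e1.
v0 (11-13) vs v1..v5: overlaps v3, v5 -> 2
v1 (15-20) vs v2..v5: overlaps v4, v5 -> 2
v2 (1-9) vs v3..v5: overlaps v3 -> 1
v3 (4-12) vs v4..v5: overlaps none -> 0
v4 (14-21) vs v5: overlaps v5 -> 1
Total overlapping pairs = 2 + 2 + 1 + 0 + 1 = 6

6


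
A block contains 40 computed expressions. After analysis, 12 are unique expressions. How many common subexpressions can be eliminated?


CSE count = total expressions - unique expressions
= 40 - 12 = 28

28


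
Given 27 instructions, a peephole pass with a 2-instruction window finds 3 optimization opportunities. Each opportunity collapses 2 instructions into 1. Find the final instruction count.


Each match removes 1 instructions.
Total removed = 3 * 1 = 3
Remaining = 27 - 3 = 24

24


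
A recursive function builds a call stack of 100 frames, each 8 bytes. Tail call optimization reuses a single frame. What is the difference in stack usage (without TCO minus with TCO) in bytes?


Without TCO: 100 * 8 = 800 bytes
With TCO: reuse 1 frame = 8 bytes
Savings = 800 - 8 = 792

792


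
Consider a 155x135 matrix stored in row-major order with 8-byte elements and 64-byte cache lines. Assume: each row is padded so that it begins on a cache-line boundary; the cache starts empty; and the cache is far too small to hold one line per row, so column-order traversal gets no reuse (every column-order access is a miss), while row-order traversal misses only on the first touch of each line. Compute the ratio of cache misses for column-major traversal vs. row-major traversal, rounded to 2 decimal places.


Each row occupies 135 * 8 = 1080 bytes and starts on a line boundary, so it spans ceil(1080 / 64) = 17 cache lines.
Row-major traversal misses (one per line touched): 155 * ceil(135 * 8 / 64) = 2635
Column-major traversal misses (no reuse, every access misses): 155 * 135 = 20925
Ratio = 20925 / 2635 = 7.94

7.94


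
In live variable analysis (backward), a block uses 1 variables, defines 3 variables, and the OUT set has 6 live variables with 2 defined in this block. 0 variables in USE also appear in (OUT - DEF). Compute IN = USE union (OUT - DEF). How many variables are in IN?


OUT - DEF: 6 - 2 = 4
|IN| = |USE| + |OUT - DEF| - |USE ∩ (OUT - DEF)| = 1 + 4 - 0 = 5

5


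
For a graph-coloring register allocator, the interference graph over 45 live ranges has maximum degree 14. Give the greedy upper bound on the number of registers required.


Greedy coloring never needs more than (max_degree + 1) colors: when coloring a vertex, at most max_degree neighbors are already colored.
Upper bound = 14 + 1 = 15

15


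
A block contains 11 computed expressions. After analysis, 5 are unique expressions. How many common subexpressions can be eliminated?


CSE count = total expressions - unique expressions
= 11 - 5 = 6

6


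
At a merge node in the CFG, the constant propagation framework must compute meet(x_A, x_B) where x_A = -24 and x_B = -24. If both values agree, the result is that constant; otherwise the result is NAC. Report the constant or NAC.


Meet operation: if both paths give the same constant, result is that constant; if they differ, result is NAC (not-a-constant).
Path A: -24, Path B: -24 -> equal
Result: constant -> -24

-24


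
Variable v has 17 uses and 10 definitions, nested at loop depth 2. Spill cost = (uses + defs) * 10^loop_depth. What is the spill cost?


uses + defs = 17 + 10 = 27
10^2 = 100
Spill cost = 27 * 100 = 2700

2700


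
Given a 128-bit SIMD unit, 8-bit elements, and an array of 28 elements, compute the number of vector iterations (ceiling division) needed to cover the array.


Width = 128 / 8 = 16 elements per vector op
Iterations = ceil(28 / 16) = 2

2


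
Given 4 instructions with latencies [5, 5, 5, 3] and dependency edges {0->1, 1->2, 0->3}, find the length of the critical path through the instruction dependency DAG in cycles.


Compute longest path through dependency graph: dist(Ik) = max over predecessors of dist + latency(Ik).
dist(I0) = latency 5 = 5
dist(I1) = dist(I0) + 5 = 5 + 5 = 10
dist(I2) = dist(I1) + 5 = 10 + 5 = 15
dist(I3) = dist(I0) + 3 = 5 + 3 = 8
Critical path = max dist = 15

15


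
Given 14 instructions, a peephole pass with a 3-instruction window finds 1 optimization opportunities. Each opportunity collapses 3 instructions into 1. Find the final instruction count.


Each match removes 2 instructions.
Total removed = 1 * 2 = 2
Remaining = 14 - 2 = 12

12


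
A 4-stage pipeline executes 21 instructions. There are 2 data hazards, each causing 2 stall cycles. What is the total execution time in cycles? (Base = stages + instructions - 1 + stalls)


Base cycles = 4 + 21 - 1 = 24
Total stalls = 2 * 2 = 4
Total = 24 + 4 = 28

28


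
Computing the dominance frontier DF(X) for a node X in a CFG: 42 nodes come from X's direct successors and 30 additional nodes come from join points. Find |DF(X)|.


DF(X) = direct successor contributions + join point contributions
= 42 + 30 = 72

72


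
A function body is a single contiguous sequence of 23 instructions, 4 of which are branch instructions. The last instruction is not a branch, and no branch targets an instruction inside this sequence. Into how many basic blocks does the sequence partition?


With no in-sequence branch targets, the leaders are the first instruction plus the instruction after each branch.
Number of basic blocks = branches + 1
= 4 + 1 = 5

5


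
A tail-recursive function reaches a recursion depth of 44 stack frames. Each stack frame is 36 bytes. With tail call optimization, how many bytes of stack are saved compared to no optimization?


Without TCO: 44 * 36 = 1584 bytes
With TCO: reuse 1 frame = 36 bytes
Savings = 1584 - 36 = 1548

1548


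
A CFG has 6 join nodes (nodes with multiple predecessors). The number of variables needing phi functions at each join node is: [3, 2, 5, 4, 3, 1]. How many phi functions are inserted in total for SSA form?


Total phi functions = sum of phi functions at each join node
= 3 + 2 + 5 + 4 + 3 + 1 = 18

18


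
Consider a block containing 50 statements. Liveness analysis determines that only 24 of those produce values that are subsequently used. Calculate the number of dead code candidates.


Dead code = total statements - live definitions
= 50 - 24 = 26

26


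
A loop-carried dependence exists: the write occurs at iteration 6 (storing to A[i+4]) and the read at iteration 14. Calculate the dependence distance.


Distance = read iteration - write iteration
= 14 - 6 = 8

8


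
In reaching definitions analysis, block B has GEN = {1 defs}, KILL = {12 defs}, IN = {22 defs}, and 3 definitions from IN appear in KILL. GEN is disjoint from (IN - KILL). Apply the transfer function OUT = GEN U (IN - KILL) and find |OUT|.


IN - KILL: 22 - 3 = 19 surviving definitions
OUT = GEN + surviving = 1 + 19 = 20

20


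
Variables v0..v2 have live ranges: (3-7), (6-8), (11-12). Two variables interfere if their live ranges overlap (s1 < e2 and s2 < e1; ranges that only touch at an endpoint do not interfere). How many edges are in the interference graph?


Check all pairs for overlapping intervals.
Two intervals (s1,e1) and (s2,e2) overlap if s1 < e2 and s2 < e1.
v0 (3-7) vs v1..v2: overlaps v1 -> 1
v1 (6-8) vs v2: overlaps none -> 0
Total overlapping pairs = 1 + 0 = 1

1


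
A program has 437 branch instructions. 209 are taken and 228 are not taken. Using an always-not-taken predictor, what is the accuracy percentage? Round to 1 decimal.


Predictor: always-not-taken
Correct predictions = 228
Accuracy = 228 / 437 * 100 = 52.2%

52.2


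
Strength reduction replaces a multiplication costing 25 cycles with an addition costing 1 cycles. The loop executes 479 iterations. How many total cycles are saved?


Per-iteration saving = 25 - 1 = 24
Total saved = 479 * 24 = 11496

11496


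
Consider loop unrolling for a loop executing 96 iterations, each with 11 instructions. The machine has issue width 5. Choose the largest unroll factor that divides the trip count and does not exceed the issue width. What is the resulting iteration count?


Largest divisor of 96 <= 5 is 4
New iterations = 96 / 4 = 24

24


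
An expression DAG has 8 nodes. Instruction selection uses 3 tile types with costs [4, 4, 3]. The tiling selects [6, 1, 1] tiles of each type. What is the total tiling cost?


Total cost = sum(count_i * cost_i)
= 6*4 + 1*4 + 1*3
= 31

31


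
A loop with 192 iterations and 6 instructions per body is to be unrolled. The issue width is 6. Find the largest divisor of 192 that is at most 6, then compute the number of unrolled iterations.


Largest divisor of 192 <= 6 is 6
New iterations = 192 / 6 = 32

32


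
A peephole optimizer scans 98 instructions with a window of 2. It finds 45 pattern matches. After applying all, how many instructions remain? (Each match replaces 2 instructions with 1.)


Each match removes 1 instructions.
Total removed = 45 * 1 = 45
Remaining = 98 - 45 = 53

53


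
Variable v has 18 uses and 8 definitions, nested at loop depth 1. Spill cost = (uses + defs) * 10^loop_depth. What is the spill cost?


uses + defs = 18 + 8 = 26
10^1 = 10
Spill cost = 26 * 10 = 260

260


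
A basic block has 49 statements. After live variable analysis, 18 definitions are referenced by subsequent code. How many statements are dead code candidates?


Dead code = total statements - live definitions
= 49 - 18 = 31

31


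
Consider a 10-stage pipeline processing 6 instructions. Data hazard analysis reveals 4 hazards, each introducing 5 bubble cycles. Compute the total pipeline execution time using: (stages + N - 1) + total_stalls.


Base cycles = 10 + 6 - 1 = 15
Total stalls = 4 * 5 = 20
Total = 15 + 20 = 35

35


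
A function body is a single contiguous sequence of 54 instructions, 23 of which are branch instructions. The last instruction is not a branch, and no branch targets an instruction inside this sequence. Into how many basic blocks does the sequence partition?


With no in-sequence branch targets, the leaders are the first instruction plus the instruction after each branch.
Number of basic blocks = branches + 1
= 23 + 1 = 24

24


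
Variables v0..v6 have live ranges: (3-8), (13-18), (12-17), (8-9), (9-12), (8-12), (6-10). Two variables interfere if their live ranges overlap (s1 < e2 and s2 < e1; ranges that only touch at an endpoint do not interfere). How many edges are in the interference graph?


Check all pairs for overlapping intervals.
Two intervals (s1,e1) and (s2,e2) overlap if s1 < e2 and s2 < e1.
v0 (3-8) vs v1..v6: overlaps v6 -> 1
v1 (13-18) vs v2..v6: overlaps v2 -> 1
v2 (12-17) vs v3..v6: overlaps none -> 0
v3 (8-9) vs v4..v6: overlaps v5, v6 -> 2
v4 (9-12) vs v5..v6: overlaps v5, v6 -> 2
v5 (8-12) vs v6: overlaps v6 -> 1
Total overlapping pairs = 1 + 1 + 0 + 2 + 2 + 1 = 7

7


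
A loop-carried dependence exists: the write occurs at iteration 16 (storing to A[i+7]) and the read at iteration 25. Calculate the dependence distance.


Distance = read iteration - write iteration
= 25 - 16 = 9

9


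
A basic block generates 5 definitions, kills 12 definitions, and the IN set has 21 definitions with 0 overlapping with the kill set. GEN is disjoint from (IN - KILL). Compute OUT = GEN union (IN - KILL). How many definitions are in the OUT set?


IN - KILL: 21 - 0 = 21 surviving definitions
OUT = GEN + surviving = 5 + 21 = 26

26


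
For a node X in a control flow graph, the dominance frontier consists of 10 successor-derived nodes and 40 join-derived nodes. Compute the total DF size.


DF(X) = direct successor contributions + join point contributions
= 10 + 40 = 50

50


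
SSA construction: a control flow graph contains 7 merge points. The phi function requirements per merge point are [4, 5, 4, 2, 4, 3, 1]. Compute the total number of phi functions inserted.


Total phi functions = sum of phi functions at each join node
= 4 + 5 + 4 + 2 + 4 + 3 + 1 = 23

23


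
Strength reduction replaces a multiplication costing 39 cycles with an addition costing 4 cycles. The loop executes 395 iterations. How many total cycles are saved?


Per-iteration saving = 39 - 4 = 35
Total saved = 395 * 35 = 13825

13825


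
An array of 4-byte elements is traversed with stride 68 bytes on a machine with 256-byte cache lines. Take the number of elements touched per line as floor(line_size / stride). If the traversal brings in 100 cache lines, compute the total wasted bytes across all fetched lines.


Elements per line = floor(256 / 68) = 3
Bytes used per line = 3 * 4 = 12
Wasted per line = 256 - 12 = 244
Total wasted = 244 * 100 = 24400

24400


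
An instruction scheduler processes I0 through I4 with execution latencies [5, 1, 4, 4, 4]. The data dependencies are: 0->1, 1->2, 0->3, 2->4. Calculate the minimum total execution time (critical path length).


Compute longest path through dependency graph: dist(Ik) = max over predecessors of dist + latency(Ik).
dist(I0) = latency 5 = 5
dist(I1) = dist(I0) + 1 = 5 + 1 = 6
dist(I2) = dist(I1) + 4 = 6 + 4 = 10
dist(I3) = dist(I0) + 4 = 5 + 4 = 9
dist(I4) = dist(I2) + 4 = 10 + 4 = 14
Critical path = max dist = 14

14


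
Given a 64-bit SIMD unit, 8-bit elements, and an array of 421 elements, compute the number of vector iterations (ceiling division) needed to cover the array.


Width = 64 / 8 = 8 elements per vector op
Iterations = ceil(421 / 8) = 53

53


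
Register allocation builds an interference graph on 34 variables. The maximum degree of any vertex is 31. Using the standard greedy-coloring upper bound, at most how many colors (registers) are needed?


Greedy coloring never needs more than (max_degree + 1) colors: when coloring a vertex, at most max_degree neighbors are already colored.
Upper bound = 31 + 1 = 32

32


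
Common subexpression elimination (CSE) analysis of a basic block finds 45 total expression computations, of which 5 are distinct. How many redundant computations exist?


CSE count = total expressions - unique expressions
= 45 - 5 = 40

40


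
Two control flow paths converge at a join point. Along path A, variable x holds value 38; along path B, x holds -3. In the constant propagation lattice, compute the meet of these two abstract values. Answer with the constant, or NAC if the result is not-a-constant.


Meet operation: if both paths give the same constant, result is that constant; if they differ, result is NAC (not-a-constant).
Path A: 38, Path B: -3 -> differ
Result: not-a-constant -> NAC

NAC


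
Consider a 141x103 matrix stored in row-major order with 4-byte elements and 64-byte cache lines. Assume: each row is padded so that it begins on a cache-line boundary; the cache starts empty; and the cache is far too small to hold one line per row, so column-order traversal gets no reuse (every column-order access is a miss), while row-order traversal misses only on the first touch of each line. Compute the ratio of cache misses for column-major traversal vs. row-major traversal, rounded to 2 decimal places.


Each row occupies 103 * 4 = 412 bytes and starts on a line boundary, so it spans ceil(412 / 64) = 7 cache lines.
Row-major traversal misses (one per line touched): 141 * ceil(103 * 4 / 64) = 987
Column-major traversal misses (no reuse, every access misses): 141 * 103 = 14523
Ratio = 14523 / 987 = 14.71

14.71


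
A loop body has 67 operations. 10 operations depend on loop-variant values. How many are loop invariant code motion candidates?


Invariant candidates = total - loop-dependent
= 67 - 10 = 57

57


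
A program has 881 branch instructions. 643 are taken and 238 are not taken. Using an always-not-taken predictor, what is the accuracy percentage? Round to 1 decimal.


Predictor: always-not-taken
Correct predictions = 238
Accuracy = 238 / 881 * 100 = 27.0%

27.0


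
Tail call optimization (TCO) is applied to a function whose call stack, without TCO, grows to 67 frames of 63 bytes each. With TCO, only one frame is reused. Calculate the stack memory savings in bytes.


Without TCO: 67 * 63 = 4221 bytes
With TCO: reuse 1 frame = 63 bytes
Savings = 4221 - 63 = 4158

4158


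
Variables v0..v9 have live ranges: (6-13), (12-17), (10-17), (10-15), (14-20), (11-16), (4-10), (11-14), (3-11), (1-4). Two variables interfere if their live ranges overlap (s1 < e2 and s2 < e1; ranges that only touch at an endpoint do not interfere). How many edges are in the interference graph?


Check all pairs for overlapping intervals.
Two intervals (s1,e1) and (s2,e2) overlap if s1 < e2 and s2 < e1.
v0 (6-13) vs v1..v9: overlaps v1, v2, v3, v5, v6, v7, v8 -> 7
v1 (12-17) vs v2..v9: overlaps v2, v3, v4, v5, v7 -> 5
v2 (10-17) vs v3..v9: overlaps v3, v4, v5, v7, v8 -> 5
v3 (10-15) vs v4..v9: overlaps v4, v5, v7, v8 -> 4
v4 (14-20) vs v5..v9: overlaps v5 -> 1
v5 (11-16) vs v6..v9: overlaps v7 -> 1
v6 (4-10) vs v7..v9: overlaps v8 -> 1
v7 (11-14) vs v8..v9: overlaps none -> 0
v8 (3-11) vs v9: overlaps v9 -> 1
Total overlapping pairs = 7 + 5 + 5 + 4 + 1 + 1 + 1 + 0 + 1 = 25

25


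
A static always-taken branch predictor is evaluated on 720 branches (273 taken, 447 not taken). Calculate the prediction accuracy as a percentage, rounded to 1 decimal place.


Predictor: always-taken
Correct predictions = 273
Accuracy = 273 / 720 * 100 = 37.9%

37.9


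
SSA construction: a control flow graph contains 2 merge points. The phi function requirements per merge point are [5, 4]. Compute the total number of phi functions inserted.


Total phi functions = sum of phi functions at each join node
= 5 + 4 = 9

9


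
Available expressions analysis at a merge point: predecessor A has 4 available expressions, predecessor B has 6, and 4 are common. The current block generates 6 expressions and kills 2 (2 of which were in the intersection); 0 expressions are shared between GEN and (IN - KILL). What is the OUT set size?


IN = intersection of predecessors = 4
IN - KILL = 4 - 2 = 2
|OUT| = |GEN| + |IN - KILL| - |GEN ∩ (IN - KILL)| = 6 + 2 - 0 = 8

8


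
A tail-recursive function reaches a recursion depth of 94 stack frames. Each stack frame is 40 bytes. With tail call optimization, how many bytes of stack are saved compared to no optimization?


Without TCO: 94 * 40 = 3760 bytes
With TCO: reuse 1 frame = 40 bytes
Savings = 3760 - 40 = 3720

3720


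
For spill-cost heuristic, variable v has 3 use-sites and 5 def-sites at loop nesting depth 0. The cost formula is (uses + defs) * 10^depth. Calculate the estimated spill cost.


uses + defs = 3 + 5 = 8
10^0 = 1
Spill cost = 8 * 1 = 8

8


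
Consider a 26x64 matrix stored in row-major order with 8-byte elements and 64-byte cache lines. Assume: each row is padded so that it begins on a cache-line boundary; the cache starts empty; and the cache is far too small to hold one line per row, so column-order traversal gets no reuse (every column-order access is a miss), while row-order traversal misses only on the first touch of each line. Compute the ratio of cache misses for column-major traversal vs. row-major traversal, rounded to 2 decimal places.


Each row occupies 64 * 8 = 512 bytes and starts on a line boundary, so it spans ceil(512 / 64) = 8 cache lines.
Row-major traversal misses (one per line touched): 26 * ceil(64 * 8 / 64) = 208
Column-major traversal misses (no reuse, every access misses): 26 * 64 = 1664
Ratio = 1664 / 208 = 8.0

8.0


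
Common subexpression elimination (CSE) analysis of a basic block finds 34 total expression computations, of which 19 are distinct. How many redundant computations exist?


CSE count = total expressions - unique expressions
= 34 - 19 = 15

15


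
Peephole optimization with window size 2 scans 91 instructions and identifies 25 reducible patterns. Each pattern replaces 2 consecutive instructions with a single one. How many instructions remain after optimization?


Each match removes 1 instructions.
Total removed = 25 * 1 = 25
Remaining = 91 - 25 = 66

66


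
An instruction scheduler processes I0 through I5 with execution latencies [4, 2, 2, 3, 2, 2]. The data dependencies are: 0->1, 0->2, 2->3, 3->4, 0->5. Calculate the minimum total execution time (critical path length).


Compute longest path through dependency graph: dist(Ik) = max over predecessors of dist + latency(Ik).
dist(I0) = latency 4 = 4
dist(I1) = dist(I0) + 2 = 4 + 2 = 6
dist(I2) = dist(I0) + 2 = 4 + 2 = 6
dist(I3) = dist(I2) + 3 = 6 + 3 = 9
dist(I4) = dist(I3) + 2 = 9 + 2 = 11
dist(I5) = dist(I0) + 2 = 4 + 2 = 6
Critical path = max dist = 11

11


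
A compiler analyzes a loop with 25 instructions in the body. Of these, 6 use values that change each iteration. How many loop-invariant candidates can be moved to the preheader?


Invariant candidates = total - loop-dependent
= 25 - 6 = 19

19


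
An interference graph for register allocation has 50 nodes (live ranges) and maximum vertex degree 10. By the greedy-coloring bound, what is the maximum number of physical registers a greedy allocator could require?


Greedy coloring never needs more than (max_degree + 1) colors: when coloring a vertex, at most max_degree neighbors are already colored.
Upper bound = 10 + 1 = 11

11


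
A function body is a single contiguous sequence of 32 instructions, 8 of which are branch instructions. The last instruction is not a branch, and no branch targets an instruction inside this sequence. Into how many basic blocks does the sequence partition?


With no in-sequence branch targets, the leaders are the first instruction plus the instruction after each branch.
Number of basic blocks = branches + 1
= 8 + 1 = 9

9


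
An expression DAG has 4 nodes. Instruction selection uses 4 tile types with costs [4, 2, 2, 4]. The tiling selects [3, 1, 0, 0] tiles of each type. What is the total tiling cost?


Total cost = sum(count_i * cost_i)
= 3*4 + 1*2 + 0*2 + 0*4
= 14

14


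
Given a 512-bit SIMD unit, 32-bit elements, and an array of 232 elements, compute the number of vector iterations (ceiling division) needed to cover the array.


Width = 512 / 32 = 16 elements per vector op
Iterations = ceil(232 / 16) = 15

15


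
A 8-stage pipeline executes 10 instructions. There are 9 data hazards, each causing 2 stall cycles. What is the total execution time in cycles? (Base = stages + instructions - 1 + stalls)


Base cycles = 8 + 10 - 1 = 17
Total stalls = 9 * 2 = 18
Total = 17 + 18 = 35

35


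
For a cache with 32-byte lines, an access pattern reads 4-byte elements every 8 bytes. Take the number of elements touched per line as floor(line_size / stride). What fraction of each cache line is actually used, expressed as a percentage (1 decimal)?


Elements per cache line = floor(32 / 8) = 4
Bytes used = 4 * 4 = 16
Utilization = 16 / 32 * 100 = 50.0%

50.0


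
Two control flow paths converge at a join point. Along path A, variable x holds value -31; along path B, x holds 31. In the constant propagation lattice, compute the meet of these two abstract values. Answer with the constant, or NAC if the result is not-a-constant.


Meet operation: if both paths give the same constant, result is that constant; if they differ, result is NAC (not-a-constant).
Path A: -31, Path B: 31 -> differ
Result: not-a-constant -> NAC

NAC


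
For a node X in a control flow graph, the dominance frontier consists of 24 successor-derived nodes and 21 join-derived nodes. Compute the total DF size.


DF(X) = direct successor contributions + join point contributions
= 24 + 21 = 45

45


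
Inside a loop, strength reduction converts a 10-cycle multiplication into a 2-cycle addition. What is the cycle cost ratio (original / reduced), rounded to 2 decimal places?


Ratio = mult_cost / add_cost = 10 / 2 = 5.0

5.0


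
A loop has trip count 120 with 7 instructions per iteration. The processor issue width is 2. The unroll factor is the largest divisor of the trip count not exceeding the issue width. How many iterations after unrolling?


Largest divisor of 120 <= 2 is 2
New iterations = 120 / 2 = 60

60


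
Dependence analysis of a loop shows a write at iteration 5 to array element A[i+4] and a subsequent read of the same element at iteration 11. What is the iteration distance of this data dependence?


Distance = read iteration - write iteration
= 11 - 5 = 6

6


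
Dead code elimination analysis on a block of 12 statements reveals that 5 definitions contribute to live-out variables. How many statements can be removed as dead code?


Dead code = total statements - live definitions
= 12 - 5 = 7

7


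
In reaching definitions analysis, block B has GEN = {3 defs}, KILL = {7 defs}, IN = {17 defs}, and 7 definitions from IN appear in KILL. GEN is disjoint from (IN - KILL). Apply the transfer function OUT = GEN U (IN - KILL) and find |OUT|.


IN - KILL: 17 - 7 = 10 surviving definitions
OUT = GEN + surviving = 3 + 10 = 13

13


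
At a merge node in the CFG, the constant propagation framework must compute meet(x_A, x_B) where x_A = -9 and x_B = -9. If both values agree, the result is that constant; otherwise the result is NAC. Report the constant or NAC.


Meet operation: if both paths give the same constant, result is that constant; if they differ, result is NAC (not-a-constant).
Path A: -9, Path B: -9 -> equal
Result: constant -> -9

-9


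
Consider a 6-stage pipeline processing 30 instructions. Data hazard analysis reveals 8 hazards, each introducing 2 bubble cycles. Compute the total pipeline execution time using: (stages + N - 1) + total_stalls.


Base cycles = 6 + 30 - 1 = 35
Total stalls = 8 * 2 = 16
Total = 35 + 16 = 51

51


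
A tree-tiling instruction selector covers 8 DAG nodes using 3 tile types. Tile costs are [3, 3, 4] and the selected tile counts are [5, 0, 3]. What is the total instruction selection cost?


Total cost = sum(count_i * cost_i)
= 5*3 + 0*3 + 3*4
= 27

27


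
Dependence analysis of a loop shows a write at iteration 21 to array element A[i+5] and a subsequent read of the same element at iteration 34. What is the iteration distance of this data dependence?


Distance = read iteration - write iteration
= 34 - 21 = 13

13


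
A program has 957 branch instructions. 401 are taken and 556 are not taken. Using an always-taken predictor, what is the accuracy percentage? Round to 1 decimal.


Predictor: always-taken
Correct predictions = 401
Accuracy = 401 / 957 * 100 = 41.9%

41.9


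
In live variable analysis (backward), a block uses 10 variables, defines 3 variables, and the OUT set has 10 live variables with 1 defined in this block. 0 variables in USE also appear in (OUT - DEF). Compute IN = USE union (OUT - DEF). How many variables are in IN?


OUT - DEF: 10 - 1 = 9
|IN| = |USE| + |OUT - DEF| - |USE ∩ (OUT - DEF)| = 10 + 9 - 0 = 19

19


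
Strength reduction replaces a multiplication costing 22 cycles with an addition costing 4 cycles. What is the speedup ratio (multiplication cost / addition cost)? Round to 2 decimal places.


Ratio = mult_cost / add_cost = 22 / 4 = 5.5

5.5


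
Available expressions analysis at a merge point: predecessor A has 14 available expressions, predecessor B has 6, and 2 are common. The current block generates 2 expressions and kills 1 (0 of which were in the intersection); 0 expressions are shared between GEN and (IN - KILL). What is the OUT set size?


IN = intersection of predecessors = 2
IN - KILL = 2 - 0 = 2
|OUT| = |GEN| + |IN - KILL| - |GEN ∩ (IN - KILL)| = 2 + 2 - 0 = 4

4


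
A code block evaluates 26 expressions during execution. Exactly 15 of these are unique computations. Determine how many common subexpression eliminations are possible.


CSE count = total expressions - unique expressions
= 26 - 15 = 11

11


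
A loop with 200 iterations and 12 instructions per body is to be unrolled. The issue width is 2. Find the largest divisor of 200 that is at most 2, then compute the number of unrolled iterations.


Largest divisor of 200 <= 2 is 2
New iterations = 200 / 2 = 100

100


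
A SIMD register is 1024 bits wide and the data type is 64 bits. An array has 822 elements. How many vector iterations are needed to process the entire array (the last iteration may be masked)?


Width = 1024 / 64 = 16 elements per vector op
Iterations = ceil(822 / 16) = 52

52


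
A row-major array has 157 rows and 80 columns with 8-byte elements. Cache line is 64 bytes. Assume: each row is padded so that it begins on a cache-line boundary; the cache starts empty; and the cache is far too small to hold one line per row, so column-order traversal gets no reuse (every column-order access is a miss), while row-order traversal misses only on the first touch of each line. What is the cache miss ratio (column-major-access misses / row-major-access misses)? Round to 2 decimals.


Each row occupies 80 * 8 = 640 bytes and starts on a line boundary, so it spans ceil(640 / 64) = 10 cache lines.
Row-major traversal misses (one per line touched): 157 * ceil(80 * 8 / 64) = 1570
Column-major traversal misses (no reuse, every access misses): 157 * 80 = 12560
Ratio = 12560 / 1570 = 8.0

8.0


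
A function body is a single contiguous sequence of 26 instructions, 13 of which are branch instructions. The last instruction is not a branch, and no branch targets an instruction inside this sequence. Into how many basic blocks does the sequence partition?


With no in-sequence branch targets, the leaders are the first instruction plus the instruction after each branch.
Number of basic blocks = branches + 1
= 13 + 1 = 14

14
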